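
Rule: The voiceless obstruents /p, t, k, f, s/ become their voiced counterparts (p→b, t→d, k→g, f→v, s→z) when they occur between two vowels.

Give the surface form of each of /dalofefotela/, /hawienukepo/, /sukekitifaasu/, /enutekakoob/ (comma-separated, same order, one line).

/dalofefotela/: /f/ is a voiceless obstruent between vowels /o/ and /e/, so it voices to [v]. /f/ is a voiceless obstruent between vowels /e/ and /o/, so it voices to [v]. /t/ is a voiceless obstruent between vowels /o/ and /e/, so it voices to [d]. → [dalovevodela].
/hawienukepo/: /k/ is a voiceless obstruent between vowels /u/ and /e/, so it voices to [g]. /p/ is a voiceless obstruent between vowels /e/ and /o/, so it voices to [b]. → [hawienugebo].
/sukekitifaasu/: /k/ is a voiceless obstruent between vowels /u/ and /e/, so it voices to [g]. /k/ is a voiceless obstruent between vowels /e/ and /i/, so it voices to [g]. /t/ is a voiceless obstruent between vowels /i/ and /i/, so it voices to [d]. /f/ is a voiceless obstruent between vowels /i/ and /a/, so it voices to [v]. /s/ is a voiceless obstruent between vowels /a/ and /u/, so it voices to [z]. → [sugegidivaazu].
/enutekakoob/: /t/ is a voiceless obstruent between vowels /u/ and /e/, so it voices to [d]. /k/ is a voiceless obstruent between vowels /e/ and /a/, so it voices to [g]. /k/ is a voiceless obstruent between vowels /a/ and /o/, so it voices to [g]. → [enudegagoob].

dalovevodela, hawienugebo, sugegidivaazu, enudegagoob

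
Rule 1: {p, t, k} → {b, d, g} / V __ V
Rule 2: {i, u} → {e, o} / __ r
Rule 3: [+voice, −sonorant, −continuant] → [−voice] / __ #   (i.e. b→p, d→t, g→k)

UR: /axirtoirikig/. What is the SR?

Rule 1 (intervocalic voicing): /k/ is a voiceless stop between vowels /i/ and /i/, so it voices to [g]. /axirtoirikig/ → axirtoirigig.
Rule 2 (pre-rhotic lowering): /i/ is a high vowel immediately before /r/, so it lowers to [e]. /i/ is a high vowel immediately before /r/, so it lowers to [e]. /axirtoirigig/ → axertoerigig.
Rule 3 (final devoicing): /g/ is a voiced stop in word-final position, so it devoices to [k]. /axertoerigig/ → axertoerigik.

axertoerigik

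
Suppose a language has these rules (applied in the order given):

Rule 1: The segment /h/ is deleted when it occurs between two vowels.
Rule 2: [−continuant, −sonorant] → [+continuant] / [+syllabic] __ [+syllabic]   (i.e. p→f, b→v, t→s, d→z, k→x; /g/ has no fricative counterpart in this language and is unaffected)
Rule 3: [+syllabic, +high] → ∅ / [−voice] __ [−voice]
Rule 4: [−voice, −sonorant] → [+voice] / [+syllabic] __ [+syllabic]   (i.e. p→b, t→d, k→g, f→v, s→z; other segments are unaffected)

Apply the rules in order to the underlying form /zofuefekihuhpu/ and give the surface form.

Rule 1 (intervocalic h-deletion): /h/ occurs between vowels /i/ and /u/, so it deletes. /zofuefekihuhpu/ → zofuefekiuhpu.
Rule 2 (intervocalic spirantization): /k/ is a stop between vowels /e/ and /i/, so it spirantizes to the fricative [x]. /zofuefekiuhpu/ → zofuefexiuhpu.
Rule 3 (high vowel syncope): no segment meets the environment; /zofuefexiuhpu/ is unchanged.
Rule 4 (intervocalic voicing): /f/ is a voiceless obstruent between vowels /o/ and /u/, so it voices to [v]. /f/ is a voiceless obstruent between vowels /e/ and /e/, so it voices to [v]. /zofuefexiuhpu/ → zovuevexiuhpu.

zovuevexiuhpu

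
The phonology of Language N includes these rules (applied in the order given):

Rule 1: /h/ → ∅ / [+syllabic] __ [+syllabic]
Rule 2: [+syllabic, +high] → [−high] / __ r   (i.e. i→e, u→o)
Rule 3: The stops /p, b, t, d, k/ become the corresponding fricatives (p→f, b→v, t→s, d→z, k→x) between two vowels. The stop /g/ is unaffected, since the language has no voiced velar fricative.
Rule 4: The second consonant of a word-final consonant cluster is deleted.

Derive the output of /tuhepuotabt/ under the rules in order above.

Rule 1 (intervocalic h-deletion): /h/ occurs between vowels /u/ and /e/, so it deletes. /tuhepuotabt/ → tuepuotabt.
Rule 2 (pre-rhotic lowering): no segment meets the environment; /tuepuotabt/ is unchanged.
Rule 3 (intervocalic spirantization): /p/ is a stop between vowels /e/ and /u/, so it spirantizes to the fricative [f]. /t/ is a stop between vowels /o/ and /a/, so it spirantizes to the fricative [s]. /tuepuotabt/ → tuefuosabt.
Rule 4 (final cluster simplification): /t/ is the second consonant of a word-final cluster /bt/, so it deletes. /tuefuosabt/ → tuefuosab.

tuefuosab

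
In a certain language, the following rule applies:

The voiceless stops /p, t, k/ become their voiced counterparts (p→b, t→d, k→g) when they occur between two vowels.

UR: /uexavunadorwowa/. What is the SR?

uexavunadorwowa

No segment of /uexavunadorwowa/ meets the structural description of the rule, so the form surfaces unchanged.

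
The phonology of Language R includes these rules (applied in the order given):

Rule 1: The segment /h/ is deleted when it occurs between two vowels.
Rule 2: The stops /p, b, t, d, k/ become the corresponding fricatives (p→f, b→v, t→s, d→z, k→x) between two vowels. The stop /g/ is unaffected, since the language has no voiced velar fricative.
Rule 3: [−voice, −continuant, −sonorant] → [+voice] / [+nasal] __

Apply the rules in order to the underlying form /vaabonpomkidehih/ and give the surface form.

Rule 1 (intervocalic h-deletion): /h/ occurs between vowels /e/ and /i/, so it deletes. /vaabonpomkidehih/ → vaabonpomkideih.
Rule 2 (intervocalic spirantization): /b/ is a stop between vowels /a/ and /o/, so it spirantizes to the fricative [v]. /d/ is a stop between vowels /i/ and /e/, so it spirantizes to the fricative [z]. /vaabonpomkideih/ → vaavonpomkizeih.
Rule 3 (post-nasal voicing): /p/ is a voiceless stop immediately after the nasal /n/, so it voices to [b]. /k/ is a voiceless stop immediately after the nasal /m/, so it voices to [g]. /vaavonpomkizeih/ → vaavonbomgizeih.

vaavonbomgizeih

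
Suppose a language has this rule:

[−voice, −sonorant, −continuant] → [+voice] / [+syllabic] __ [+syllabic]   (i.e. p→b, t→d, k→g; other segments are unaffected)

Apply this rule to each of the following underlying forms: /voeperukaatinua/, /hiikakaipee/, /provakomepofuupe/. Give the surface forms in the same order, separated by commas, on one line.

/voeperukaatinua/: /p/ is a voiceless stop between vowels /e/ and /e/, so it voices to [b]. /k/ is a voiceless stop between vowels /u/ and /a/, so it voices to [g]. /t/ is a voiceless stop between vowels /a/ and /i/, so it voices to [d]. → [voeberugaadinua].
/hiikakaipee/: /k/ is a voiceless stop between vowels /i/ and /a/, so it voices to [g]. /k/ is a voiceless stop between vowels /a/ and /a/, so it voices to [g]. /p/ is a voiceless stop between vowels /i/ and /e/, so it voices to [b]. → [hiigagaibee].
/provakomepofuupe/: /k/ is a voiceless stop between vowels /a/ and /o/, so it voices to [g]. /p/ is a voiceless stop between vowels /e/ and /o/, so it voices to [b]. /p/ is a voiceless stop between vowels /u/ and /e/, so it voices to [b]. → [provagomebofuube].

voeberugaadinua, hiigagaibee, provagomebofuube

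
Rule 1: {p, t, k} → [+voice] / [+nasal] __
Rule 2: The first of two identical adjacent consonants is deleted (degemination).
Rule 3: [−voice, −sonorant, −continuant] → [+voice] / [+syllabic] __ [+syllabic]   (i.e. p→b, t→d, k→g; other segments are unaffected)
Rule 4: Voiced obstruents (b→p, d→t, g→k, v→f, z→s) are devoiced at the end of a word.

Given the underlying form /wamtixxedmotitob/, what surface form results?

wamdixedmodidop

Rule 1 (post-nasal voicing): /t/ is a voiceless stop immediately after the nasal /m/, so it voices to [d]. /wamtixxedmotitob/ → wamdixxedmotitob.
Rule 2 (degemination): /xx/ is a geminate; the first /x/ deletes. /wamdixxedmotitob/ → wamdixedmotitob.
Rule 3 (intervocalic voicing): /t/ is a voiceless stop between vowels /o/ and /i/, so it voices to [d]. /t/ is a voiceless stop between vowels /i/ and /o/, so it voices to [d]. /wamdixedmotitob/ → wamdixedmodidob.
Rule 4 (final devoicing): /b/ is a voiced obstruent in word-final position, so it devoices to [p]. /wamdixedmodidob/ → wamdixedmodidop.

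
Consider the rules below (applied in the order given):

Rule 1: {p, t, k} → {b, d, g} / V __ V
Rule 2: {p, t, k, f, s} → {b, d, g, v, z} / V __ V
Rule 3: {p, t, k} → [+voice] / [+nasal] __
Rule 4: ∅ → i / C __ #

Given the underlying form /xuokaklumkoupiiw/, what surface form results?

Rule 1 (intervocalic voicing): /k/ is a voiceless stop between vowels /o/ and /a/, so it voices to [g]. /p/ is a voiceless stop between vowels /u/ and /i/, so it voices to [b]. /xuokaklumkoupiiw/ → xuogaklumkoubiiw.
Rule 2 (intervocalic voicing): no segment meets the environment; /xuogaklumkoubiiw/ is unchanged.
Rule 3 (post-nasal voicing): /k/ is a voiceless stop immediately after the nasal /m/, so it voices to [g]. /xuogaklumkoubiiw/ → xuogaklumgoubiiw.
Rule 4 (final i-epenthesis): the form ends in the consonant /w/, so [i] is inserted word-finally. /xuogaklumgoubiiw/ → xuogaklumgoubiiwi.

xuogaklumgoubiiwi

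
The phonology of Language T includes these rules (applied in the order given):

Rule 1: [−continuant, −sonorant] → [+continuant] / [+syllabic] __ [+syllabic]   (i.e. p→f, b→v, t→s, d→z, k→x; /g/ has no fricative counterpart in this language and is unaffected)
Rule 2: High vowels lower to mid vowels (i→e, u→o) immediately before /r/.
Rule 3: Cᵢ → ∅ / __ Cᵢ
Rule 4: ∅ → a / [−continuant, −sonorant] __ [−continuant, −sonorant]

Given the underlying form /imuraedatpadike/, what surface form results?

Rule 1 (intervocalic spirantization): /d/ is a stop between vowels /e/ and /a/, so it spirantizes to the fricative [z]. /d/ is a stop between vowels /a/ and /i/, so it spirantizes to the fricative [z]. /k/ is a stop between vowels /i/ and /e/, so it spirantizes to the fricative [x]. /imuraedatpadike/ → imuraezatpazixe.
Rule 2 (pre-rhotic lowering): /u/ is a high vowel immediately before /r/, so it lowers to [o]. /imuraezatpazixe/ → imoraezatpazixe.
Rule 3 (degemination): no segment meets the environment; /imoraezatpazixe/ is unchanged.
Rule 4 (stop-cluster a-epenthesis): /t/ and /p/ form a stop–stop cluster, so [a] is inserted between them. /imoraezatpazixe/ → imoraezatapazixe.

imoraezatapazixe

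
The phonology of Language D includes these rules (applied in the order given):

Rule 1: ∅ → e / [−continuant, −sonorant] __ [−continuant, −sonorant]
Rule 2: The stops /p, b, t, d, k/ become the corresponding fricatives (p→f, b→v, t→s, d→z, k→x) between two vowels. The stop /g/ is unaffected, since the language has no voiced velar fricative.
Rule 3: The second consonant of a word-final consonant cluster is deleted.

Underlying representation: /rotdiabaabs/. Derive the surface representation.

roseziavaab

Rule 1 (stop-cluster e-epenthesis): /t/ and /d/ form a stop–stop cluster, so [e] is inserted between them. /rotdiabaabs/ → rotediabaabs.
Rule 2 (intervocalic spirantization): /t/ is a stop between vowels /o/ and /e/, so it spirantizes to the fricative [s]. /d/ is a stop between vowels /e/ and /i/, so it spirantizes to the fricative [z]. /b/ is a stop between vowels /a/ and /a/, so it spirantizes to the fricative [v]. /rotediabaabs/ → roseziavaabs.
Rule 3 (final cluster simplification): /s/ is the second consonant of a word-final cluster /bs/, so it deletes. /roseziavaabs/ → roseziavaab.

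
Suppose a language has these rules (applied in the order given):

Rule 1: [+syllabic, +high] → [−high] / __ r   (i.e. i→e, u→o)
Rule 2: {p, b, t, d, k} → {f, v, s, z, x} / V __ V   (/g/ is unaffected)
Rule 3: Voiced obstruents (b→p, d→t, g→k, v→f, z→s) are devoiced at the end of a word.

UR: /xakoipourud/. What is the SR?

xaxoifoorut

Rule 1 (pre-rhotic lowering): /u/ is a high vowel immediately before /r/, so it lowers to [o]. /xakoipourud/ → xakoipoorud.
Rule 2 (intervocalic spirantization): /k/ is a stop between vowels /a/ and /o/, so it spirantizes to the fricative [x]. /p/ is a stop between vowels /i/ and /o/, so it spirantizes to the fricative [f]. /xakoipoorud/ → xaxoifoorud.
Rule 3 (final devoicing): /d/ is a voiced obstruent in word-final position, so it devoices to [t]. /xaxoifoorud/ → xaxoifoorut.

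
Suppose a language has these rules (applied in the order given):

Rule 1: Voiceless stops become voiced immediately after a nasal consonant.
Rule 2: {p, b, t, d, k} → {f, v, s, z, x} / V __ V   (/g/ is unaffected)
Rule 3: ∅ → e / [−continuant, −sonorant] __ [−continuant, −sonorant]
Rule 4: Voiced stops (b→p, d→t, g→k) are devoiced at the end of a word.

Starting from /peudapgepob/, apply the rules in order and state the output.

peuzapegefop

Rule 1 (post-nasal voicing): no segment meets the environment; /peudapgepob/ is unchanged.
Rule 2 (intervocalic spirantization): /d/ is a stop between vowels /u/ and /a/, so it spirantizes to the fricative [z]. /p/ is a stop between vowels /e/ and /o/, so it spirantizes to the fricative [f]. /peudapgepob/ → peuzapgefob.
Rule 3 (stop-cluster e-epenthesis): /p/ and /g/ form a stop–stop cluster, so [e] is inserted between them. /peuzapgefob/ → peuzapegefob.
Rule 4 (final devoicing): /b/ is a voiced stop in word-final position, so it devoices to [p]. /peuzapegefob/ → peuzapegefop.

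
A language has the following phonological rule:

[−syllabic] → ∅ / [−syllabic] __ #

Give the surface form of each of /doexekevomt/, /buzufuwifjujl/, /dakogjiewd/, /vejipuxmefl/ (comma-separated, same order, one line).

/doexekevomt/: /t/ is the second consonant of a word-final cluster /mt/, so it deletes. → [doexekevom].
/buzufuwifjujl/: /l/ is the second consonant of a word-final cluster /jl/, so it deletes. → [buzufuwifjuj].
/dakogjiewd/: /d/ is the second consonant of a word-final cluster /wd/, so it deletes. → [dakogjiew].
/vejipuxmefl/: /l/ is the second consonant of a word-final cluster /fl/, so it deletes. → [vejipuxmef].

doexekevom, buzufuwifjuj, dakogjiew, vejipuxmef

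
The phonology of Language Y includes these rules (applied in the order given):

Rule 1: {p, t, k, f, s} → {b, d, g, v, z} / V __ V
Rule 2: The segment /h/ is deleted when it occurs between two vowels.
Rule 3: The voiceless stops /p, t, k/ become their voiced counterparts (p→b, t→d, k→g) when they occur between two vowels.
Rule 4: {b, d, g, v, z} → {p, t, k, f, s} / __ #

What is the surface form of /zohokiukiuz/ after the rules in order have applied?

zoogiugius

Rule 1 (intervocalic voicing): /k/ is a voiceless obstruent between vowels /o/ and /i/, so it voices to [g]. /k/ is a voiceless obstruent between vowels /u/ and /i/, so it voices to [g]. /zohokiukiuz/ → zohogiugiuz.
Rule 2 (intervocalic h-deletion): /h/ occurs between vowels /o/ and /o/, so it deletes. /zohogiugiuz/ → zoogiugiuz.
Rule 3 (intervocalic voicing): no segment meets the environment; /zoogiugiuz/ is unchanged.
Rule 4 (final devoicing): /z/ is a voiced obstruent in word-final position, so it devoices to [s]. /zoogiugiuz/ → zoogiugius.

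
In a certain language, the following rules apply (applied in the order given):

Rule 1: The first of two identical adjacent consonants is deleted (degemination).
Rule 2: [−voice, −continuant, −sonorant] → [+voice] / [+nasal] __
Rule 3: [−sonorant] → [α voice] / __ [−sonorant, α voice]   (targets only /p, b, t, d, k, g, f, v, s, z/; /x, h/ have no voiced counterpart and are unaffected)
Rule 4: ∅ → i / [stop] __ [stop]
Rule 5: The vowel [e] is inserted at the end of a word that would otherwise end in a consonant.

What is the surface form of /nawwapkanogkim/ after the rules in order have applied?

Rule 1 (degemination): /ww/ is a geminate; the first /w/ deletes. /nawwapkanogkim/ → nawapkanogkim.
Rule 2 (post-nasal voicing): no segment meets the environment; /nawapkanogkim/ is unchanged.
Rule 3 (regressive voicing assimilation): /g/ precedes the voiceless obstruent /k/, so it devoices to [k] by assimilation. /nawapkanogkim/ → nawapkanokkim.
Rule 4 (stop-cluster i-epenthesis): /p/ and /k/ form a stop–stop cluster, so [i] is inserted between them. /k/ and /k/ form a stop–stop cluster, so [i] is inserted between them. /nawapkanokkim/ → nawapikanokikim.
Rule 5 (final e-epenthesis): the form ends in the consonant /m/, so [e] is inserted word-finally. /nawapikanokikim/ → nawapikanokikime.

nawapikanokikime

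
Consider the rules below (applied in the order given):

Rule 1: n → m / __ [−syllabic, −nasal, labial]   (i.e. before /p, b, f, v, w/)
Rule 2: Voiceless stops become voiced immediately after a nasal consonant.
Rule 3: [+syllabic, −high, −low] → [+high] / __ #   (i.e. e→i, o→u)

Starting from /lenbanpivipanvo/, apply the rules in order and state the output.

lembambivipamvu

Rule 1 (nasal place assimilation): /n/ precedes the labial consonant /b/, so it assimilates in place to [m]. /n/ precedes the labial consonant /p/, so it assimilates in place to [m]. /n/ precedes the labial consonant /v/, so it assimilates in place to [m]. /lenbanpivipanvo/ → lembampivipamvo.
Rule 2 (post-nasal voicing): /p/ is a voiceless stop immediately after the nasal /m/, so it voices to [b]. /lembampivipamvo/ → lembambivipamvo.
Rule 3 (final vowel raising): /o/ is a mid vowel in word-final position, so it raises to [u]. /lembambivipamvo/ → lembambivipamvu.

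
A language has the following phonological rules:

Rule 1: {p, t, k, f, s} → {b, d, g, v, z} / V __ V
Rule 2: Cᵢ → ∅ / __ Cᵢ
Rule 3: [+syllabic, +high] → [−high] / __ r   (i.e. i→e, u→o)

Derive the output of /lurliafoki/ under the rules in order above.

Rule 1 (intervocalic voicing): /f/ is a voiceless obstruent between vowels /a/ and /o/, so it voices to [v]. /k/ is a voiceless obstruent between vowels /o/ and /i/, so it voices to [g]. /lurliafoki/ → lurliavogi.
Rule 2 (degemination): no segment meets the environment; /lurliavogi/ is unchanged.
Rule 3 (pre-rhotic lowering): /u/ is a high vowel immediately before /r/, so it lowers to [o]. /lurliavogi/ → lorliavogi.

lorliavogi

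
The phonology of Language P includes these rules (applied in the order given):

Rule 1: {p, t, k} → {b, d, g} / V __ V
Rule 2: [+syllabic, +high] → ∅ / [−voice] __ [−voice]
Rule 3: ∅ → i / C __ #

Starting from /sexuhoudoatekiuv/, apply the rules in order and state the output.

Rule 1 (intervocalic voicing): /t/ is a voiceless stop between vowels /a/ and /e/, so it voices to [d]. /k/ is a voiceless stop between vowels /e/ and /i/, so it voices to [g]. /sexuhoudoatekiuv/ → sexuhoudoadegiuv.
Rule 2 (high vowel syncope): /u/ is a high vowel flanked by voiceless consonants /x/ and /h/, so it deletes. /sexuhoudoadegiuv/ → sexhoudoadegiuv.
Rule 3 (final i-epenthesis): the form ends in the consonant /v/, so [i] is inserted word-finally. /sexhoudoadegiuv/ → sexhoudoadegiuvi.

sexhoudoadegiuvi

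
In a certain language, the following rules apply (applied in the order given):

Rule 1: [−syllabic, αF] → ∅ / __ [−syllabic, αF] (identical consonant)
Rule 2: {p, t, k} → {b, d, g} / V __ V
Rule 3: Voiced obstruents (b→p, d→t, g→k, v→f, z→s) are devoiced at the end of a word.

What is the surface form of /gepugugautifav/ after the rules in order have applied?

gebugugaudifaf

Rule 1 (degemination): no segment meets the environment; /gepugugautifav/ is unchanged.
Rule 2 (intervocalic voicing): /p/ is a voiceless stop between vowels /e/ and /u/, so it voices to [b]. /t/ is a voiceless stop between vowels /u/ and /i/, so it voices to [d]. /gepugugautifav/ → gebugugaudifav.
Rule 3 (final devoicing): /v/ is a voiced obstruent in word-final position, so it devoices to [f]. /gebugugaudifav/ → gebugugaudifaf.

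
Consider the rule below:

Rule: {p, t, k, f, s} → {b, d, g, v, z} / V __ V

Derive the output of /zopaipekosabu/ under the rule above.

/p/ is a voiceless obstruent between vowels /o/ and /a/, so it voices to [b].
/p/ is a voiceless obstruent between vowels /i/ and /e/, so it voices to [b].
/k/ is a voiceless obstruent between vowels /e/ and /o/, so it voices to [g].
/s/ is a voiceless obstruent between vowels /o/ and /a/, so it voices to [z].
Surface form: [zobaibegozabu].

zobaibegozabu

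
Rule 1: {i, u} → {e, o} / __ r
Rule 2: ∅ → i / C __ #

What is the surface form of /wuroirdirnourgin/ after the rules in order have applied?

woroerdernoorgini

Rule 1 (pre-rhotic lowering): /u/ is a high vowel immediately before /r/, so it lowers to [o]. /i/ is a high vowel immediately before /r/, so it lowers to [e]. /i/ is a high vowel immediately before /r/, so it lowers to [e]. /u/ is a high vowel immediately before /r/, so it lowers to [o]. /wuroirdirnourgin/ → woroerdernoorgin.
Rule 2 (final i-epenthesis): the form ends in the consonant /n/, so [i] is inserted word-finally. /woroerdernoorgin/ → woroerdernoorgini.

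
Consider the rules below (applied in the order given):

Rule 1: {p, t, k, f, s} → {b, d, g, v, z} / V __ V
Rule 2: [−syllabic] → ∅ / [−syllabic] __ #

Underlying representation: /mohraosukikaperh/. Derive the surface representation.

Rule 1 (intervocalic voicing): /s/ is a voiceless obstruent between vowels /o/ and /u/, so it voices to [z]. /k/ is a voiceless obstruent between vowels /u/ and /i/, so it voices to [g]. /k/ is a voiceless obstruent between vowels /i/ and /a/, so it voices to [g]. /p/ is a voiceless obstruent between vowels /a/ and /e/, so it voices to [b]. /mohraosukikaperh/ → mohraozugigaberh.
Rule 2 (final cluster simplification): /h/ is the second consonant of a word-final cluster /rh/, so it deletes. /mohraozugigaberh/ → mohraozugigaber.

mohraozugigaber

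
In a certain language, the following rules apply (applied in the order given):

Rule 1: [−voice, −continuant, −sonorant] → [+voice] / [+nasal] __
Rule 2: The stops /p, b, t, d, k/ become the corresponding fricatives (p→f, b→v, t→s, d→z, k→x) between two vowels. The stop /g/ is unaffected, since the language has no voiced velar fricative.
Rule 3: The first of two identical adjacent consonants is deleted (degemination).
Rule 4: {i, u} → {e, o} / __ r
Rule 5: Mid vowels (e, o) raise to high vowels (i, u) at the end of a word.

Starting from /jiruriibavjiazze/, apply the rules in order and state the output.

Rule 1 (post-nasal voicing): no segment meets the environment; /jiruriibavjiazze/ is unchanged.
Rule 2 (intervocalic spirantization): /b/ is a stop between vowels /i/ and /a/, so it spirantizes to the fricative [v]. /jiruriibavjiazze/ → jiruriivavjiazze.
Rule 3 (degemination): /zz/ is a geminate; the first /z/ deletes. /jiruriivavjiazze/ → jiruriivavjiaze.
Rule 4 (pre-rhotic lowering): /i/ is a high vowel immediately before /r/, so it lowers to [e]. /u/ is a high vowel immediately before /r/, so it lowers to [o]. /jiruriivavjiaze/ → jeroriivavjiaze.
Rule 5 (final vowel raising): /e/ is a mid vowel in word-final position, so it raises to [i]. /jeroriivavjiaze/ → jeroriivavjiazi.

jeroriivavjiazi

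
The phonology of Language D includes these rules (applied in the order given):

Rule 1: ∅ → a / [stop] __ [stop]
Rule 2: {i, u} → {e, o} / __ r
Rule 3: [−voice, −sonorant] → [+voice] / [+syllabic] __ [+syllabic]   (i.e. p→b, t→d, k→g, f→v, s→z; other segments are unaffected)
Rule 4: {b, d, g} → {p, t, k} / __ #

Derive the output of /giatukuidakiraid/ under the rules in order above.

giaduguidagerait

Rule 1 (stop-cluster a-epenthesis): no segment meets the environment; /giatukuidakiraid/ is unchanged.
Rule 2 (pre-rhotic lowering): /i/ is a high vowel immediately before /r/, so it lowers to [e]. /giatukuidakiraid/ → giatukuidakeraid.
Rule 3 (intervocalic voicing): /t/ is a voiceless obstruent between vowels /a/ and /u/, so it voices to [d]. /k/ is a voiceless obstruent between vowels /u/ and /u/, so it voices to [g]. /k/ is a voiceless obstruent between vowels /a/ and /e/, so it voices to [g]. /giatukuidakeraid/ → giaduguidageraid.
Rule 4 (final devoicing): /d/ is a voiced stop in word-final position, so it devoices to [t]. /giaduguidageraid/ → giaduguidagerait.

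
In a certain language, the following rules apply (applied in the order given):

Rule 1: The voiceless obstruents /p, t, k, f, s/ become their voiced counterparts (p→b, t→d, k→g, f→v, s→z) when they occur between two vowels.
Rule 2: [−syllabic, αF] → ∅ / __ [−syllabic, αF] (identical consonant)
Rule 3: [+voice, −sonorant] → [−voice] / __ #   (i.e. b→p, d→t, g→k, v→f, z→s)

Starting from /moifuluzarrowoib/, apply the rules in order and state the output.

moivuluzarowoip

Rule 1 (intervocalic voicing): /f/ is a voiceless obstruent between vowels /i/ and /u/, so it voices to [v]. /moifuluzarrowoib/ → moivuluzarrowoib.
Rule 2 (degemination): /rr/ is a geminate; the first /r/ deletes. /moivuluzarrowoib/ → moivuluzarowoib.
Rule 3 (final devoicing): /b/ is a voiced obstruent in word-final position, so it devoices to [p]. /moivuluzarowoib/ → moivuluzarowoip.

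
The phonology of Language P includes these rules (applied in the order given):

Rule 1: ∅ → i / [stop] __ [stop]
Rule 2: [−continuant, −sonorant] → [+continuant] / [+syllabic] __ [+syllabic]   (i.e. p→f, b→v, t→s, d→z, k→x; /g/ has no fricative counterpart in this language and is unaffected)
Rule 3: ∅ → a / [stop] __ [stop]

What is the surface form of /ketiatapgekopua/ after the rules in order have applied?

Rule 1 (stop-cluster i-epenthesis): /p/ and /g/ form a stop–stop cluster, so [i] is inserted between them. /ketiatapgekopua/ → ketiatapigekopua.
Rule 2 (intervocalic spirantization): /t/ is a stop between vowels /e/ and /i/, so it spirantizes to the fricative [s]. /t/ is a stop between vowels /a/ and /a/, so it spirantizes to the fricative [s]. /p/ is a stop between vowels /a/ and /i/, so it spirantizes to the fricative [f]. /k/ is a stop between vowels /e/ and /o/, so it spirantizes to the fricative [x]. /p/ is a stop between vowels /o/ and /u/, so it spirantizes to the fricative [f]. /ketiatapigekopua/ → kesiasafigexofua.
Rule 3 (stop-cluster a-epenthesis): no segment meets the environment; /kesiasafigexofua/ is unchanged.

kesiasafigexofua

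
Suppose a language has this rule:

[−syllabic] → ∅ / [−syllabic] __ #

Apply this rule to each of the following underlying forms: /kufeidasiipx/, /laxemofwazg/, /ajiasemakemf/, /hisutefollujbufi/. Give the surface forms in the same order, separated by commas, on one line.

/kufeidasiipx/: /x/ is the second consonant of a word-final cluster /px/, so it deletes. → [kufeidasiip].
/laxemofwazg/: /g/ is the second consonant of a word-final cluster /zg/, so it deletes. → [laxemofwaz].
/ajiasemakemf/: /f/ is the second consonant of a word-final cluster /mf/, so it deletes. → [ajiasemakem].
/hisutefollujbufi/: the rule's environment is not met; surfaces unchanged as [hisutefollujbufi].

kufeidasiip, laxemofwaz, ajiasemakem, hisutefollujbufi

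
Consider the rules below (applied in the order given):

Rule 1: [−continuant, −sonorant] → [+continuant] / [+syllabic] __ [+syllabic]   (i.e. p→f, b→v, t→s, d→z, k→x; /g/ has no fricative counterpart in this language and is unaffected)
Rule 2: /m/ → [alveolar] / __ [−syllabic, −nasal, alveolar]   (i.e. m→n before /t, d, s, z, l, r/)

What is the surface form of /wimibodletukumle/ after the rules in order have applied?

wimivodlesuxunle

Rule 1 (intervocalic spirantization): /b/ is a stop between vowels /i/ and /o/, so it spirantizes to the fricative [v]. /t/ is a stop between vowels /e/ and /u/, so it spirantizes to the fricative [s]. /k/ is a stop between vowels /u/ and /u/, so it spirantizes to the fricative [x]. /wimibodletukumle/ → wimivodlesuxumle.
Rule 2 (nasal place assimilation): /m/ precedes the alveolar consonant /l/, so it assimilates in place to [n]. /wimivodlesuxumle/ → wimivodlesuxunle.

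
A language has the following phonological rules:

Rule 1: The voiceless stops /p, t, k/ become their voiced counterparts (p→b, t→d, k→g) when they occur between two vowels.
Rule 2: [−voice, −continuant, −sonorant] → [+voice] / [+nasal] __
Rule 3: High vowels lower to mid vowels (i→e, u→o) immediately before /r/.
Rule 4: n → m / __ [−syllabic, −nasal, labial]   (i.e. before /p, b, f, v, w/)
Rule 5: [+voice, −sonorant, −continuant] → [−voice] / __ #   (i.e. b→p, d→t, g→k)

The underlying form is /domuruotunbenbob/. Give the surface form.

domoruodumbembop

Rule 1 (intervocalic voicing): /t/ is a voiceless stop between vowels /o/ and /u/, so it voices to [d]. /domuruotunbenbob/ → domuruodunbenbob.
Rule 2 (post-nasal voicing): no segment meets the environment; /domuruodunbenbob/ is unchanged.
Rule 3 (pre-rhotic lowering): /u/ is a high vowel immediately before /r/, so it lowers to [o]. /domuruodunbenbob/ → domoruodunbenbob.
Rule 4 (nasal place assimilation): /n/ precedes the labial consonant /b/, so it assimilates in place to [m]. /n/ precedes the labial consonant /b/, so it assimilates in place to [m]. /domoruodunbenbob/ → domoruodumbembob.
Rule 5 (final devoicing): /b/ is a voiced stop in word-final position, so it devoices to [p]. /domoruodumbembob/ → domoruodumbembop.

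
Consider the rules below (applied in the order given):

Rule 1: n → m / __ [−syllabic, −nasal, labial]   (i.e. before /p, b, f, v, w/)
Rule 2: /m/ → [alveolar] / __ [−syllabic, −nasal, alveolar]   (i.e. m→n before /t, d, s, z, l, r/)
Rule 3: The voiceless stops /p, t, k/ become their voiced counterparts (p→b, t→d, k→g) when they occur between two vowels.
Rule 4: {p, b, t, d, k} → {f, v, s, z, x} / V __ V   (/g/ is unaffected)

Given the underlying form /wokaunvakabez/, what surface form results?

wogaumvagavez

Rule 1 (nasal place assimilation): /n/ precedes the labial consonant /v/, so it assimilates in place to [m]. /wokaunvakabez/ → wokaumvakabez.
Rule 2 (nasal place assimilation): no segment meets the environment; /wokaumvakabez/ is unchanged.
Rule 3 (intervocalic voicing): /k/ is a voiceless stop between vowels /o/ and /a/, so it voices to [g]. /k/ is a voiceless stop between vowels /a/ and /a/, so it voices to [g]. /wokaumvakabez/ → wogaumvagabez.
Rule 4 (intervocalic spirantization): /b/ is a stop between vowels /a/ and /e/, so it spirantizes to the fricative [v]. /wogaumvagabez/ → wogaumvagavez.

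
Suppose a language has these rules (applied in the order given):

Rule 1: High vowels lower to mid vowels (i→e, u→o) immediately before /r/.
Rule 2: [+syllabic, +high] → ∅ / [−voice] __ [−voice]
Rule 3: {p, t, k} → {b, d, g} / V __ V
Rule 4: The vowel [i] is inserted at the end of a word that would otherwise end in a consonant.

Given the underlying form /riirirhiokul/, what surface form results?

Rule 1 (pre-rhotic lowering): /i/ is a high vowel immediately before /r/, so it lowers to [e]. /i/ is a high vowel immediately before /r/, so it lowers to [e]. /riirirhiokul/ → riererhiokul.
Rule 2 (high vowel syncope): no segment meets the environment; /riererhiokul/ is unchanged.
Rule 3 (intervocalic voicing): /k/ is a voiceless stop between vowels /o/ and /u/, so it voices to [g]. /riererhiokul/ → riererhiogul.
Rule 4 (final i-epenthesis): the form ends in the consonant /l/, so [i] is inserted word-finally. /riererhiogul/ → riererhioguli.

riererhioguli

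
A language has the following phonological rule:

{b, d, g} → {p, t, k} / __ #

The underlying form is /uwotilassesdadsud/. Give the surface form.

uwotilassesdadsut

/d/ is a voiced stop in word-final position, so it devoices to [t].
Surface form: [uwotilassesdadsut].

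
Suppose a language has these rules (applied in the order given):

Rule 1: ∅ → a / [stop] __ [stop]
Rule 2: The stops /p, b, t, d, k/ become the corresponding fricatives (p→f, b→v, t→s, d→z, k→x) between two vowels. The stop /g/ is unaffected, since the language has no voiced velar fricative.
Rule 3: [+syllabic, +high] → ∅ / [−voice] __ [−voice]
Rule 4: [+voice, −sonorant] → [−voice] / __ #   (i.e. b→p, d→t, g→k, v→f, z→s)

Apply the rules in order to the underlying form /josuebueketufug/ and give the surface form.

Rule 1 (stop-cluster a-epenthesis): no segment meets the environment; /josuebueketufug/ is unchanged.
Rule 2 (intervocalic spirantization): /b/ is a stop between vowels /e/ and /u/, so it spirantizes to the fricative [v]. /k/ is a stop between vowels /e/ and /e/, so it spirantizes to the fricative [x]. /t/ is a stop between vowels /e/ and /u/, so it spirantizes to the fricative [s]. /josuebueketufug/ → josuevuexesufug.
Rule 3 (high vowel syncope): /u/ is a high vowel flanked by voiceless consonants /s/ and /f/, so it deletes. /josuevuexesufug/ → josuevuexesfug.
Rule 4 (final devoicing): /g/ is a voiced obstruent in word-final position, so it devoices to [k]. /josuevuexesfug/ → josuevuexesfuk.

josuevuexesfuk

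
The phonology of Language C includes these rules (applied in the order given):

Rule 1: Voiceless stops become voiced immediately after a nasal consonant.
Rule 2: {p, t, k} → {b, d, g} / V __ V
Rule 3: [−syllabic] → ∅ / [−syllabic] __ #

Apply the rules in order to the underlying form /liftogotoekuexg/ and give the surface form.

Rule 1 (post-nasal voicing): no segment meets the environment; /liftogotoekuexg/ is unchanged.
Rule 2 (intervocalic voicing): /t/ is a voiceless stop between vowels /o/ and /o/, so it voices to [d]. /k/ is a voiceless stop between vowels /e/ and /u/, so it voices to [g]. /liftogotoekuexg/ → liftogodoeguexg.
Rule 3 (final cluster simplification): /g/ is the second consonant of a word-final cluster /xg/, so it deletes. /liftogodoeguexg/ → liftogodoeguex.

liftogodoeguex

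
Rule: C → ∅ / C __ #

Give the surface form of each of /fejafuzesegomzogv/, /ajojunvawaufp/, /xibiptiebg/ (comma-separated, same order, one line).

fejafuzesegomzog, ajojunvawauf, xibiptieb

/fejafuzesegomzogv/: /v/ is the second consonant of a word-final cluster /gv/, so it deletes. → [fejafuzesegomzog].
/ajojunvawaufp/: /p/ is the second consonant of a word-final cluster /fp/, so it deletes. → [ajojunvawauf].
/xibiptiebg/: /g/ is the second consonant of a word-final cluster /bg/, so it deletes. → [xibiptieb].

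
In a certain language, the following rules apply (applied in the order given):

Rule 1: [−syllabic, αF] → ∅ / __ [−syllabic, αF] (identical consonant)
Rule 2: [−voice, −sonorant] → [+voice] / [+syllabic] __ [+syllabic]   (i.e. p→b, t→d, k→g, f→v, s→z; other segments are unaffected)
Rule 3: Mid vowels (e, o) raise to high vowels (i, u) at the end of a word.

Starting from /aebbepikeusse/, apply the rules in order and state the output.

Rule 1 (degemination): /bb/ is a geminate; the first /b/ deletes. /ss/ is a geminate; the first /s/ deletes. /aebbepikeusse/ → aebepikeuse.
Rule 2 (intervocalic voicing): /p/ is a voiceless obstruent between vowels /e/ and /i/, so it voices to [b]. /k/ is a voiceless obstruent between vowels /i/ and /e/, so it voices to [g]. /s/ is a voiceless obstruent between vowels /u/ and /e/, so it voices to [z]. /aebepikeuse/ → aebebigeuze.
Rule 3 (final vowel raising): /e/ is a mid vowel in word-final position, so it raises to [i]. /aebebigeuze/ → aebebigeuzi.

aebebigeuzi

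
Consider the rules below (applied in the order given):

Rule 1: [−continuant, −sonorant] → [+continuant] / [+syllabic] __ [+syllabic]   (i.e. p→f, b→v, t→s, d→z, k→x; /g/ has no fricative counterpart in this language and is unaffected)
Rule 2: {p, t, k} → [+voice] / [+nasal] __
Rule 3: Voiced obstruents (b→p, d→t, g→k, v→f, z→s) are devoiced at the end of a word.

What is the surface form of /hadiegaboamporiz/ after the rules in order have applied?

haziegavoamboris

Rule 1 (intervocalic spirantization): /d/ is a stop between vowels /a/ and /i/, so it spirantizes to the fricative [z]. /b/ is a stop between vowels /a/ and /o/, so it spirantizes to the fricative [v]. /hadiegaboamporiz/ → haziegavoamporiz.
Rule 2 (post-nasal voicing): /p/ is a voiceless stop immediately after the nasal /m/, so it voices to [b]. /haziegavoamporiz/ → haziegavoamboriz.
Rule 3 (final devoicing): /z/ is a voiced obstruent in word-final position, so it devoices to [s]. /haziegavoamboriz/ → haziegavoamboris.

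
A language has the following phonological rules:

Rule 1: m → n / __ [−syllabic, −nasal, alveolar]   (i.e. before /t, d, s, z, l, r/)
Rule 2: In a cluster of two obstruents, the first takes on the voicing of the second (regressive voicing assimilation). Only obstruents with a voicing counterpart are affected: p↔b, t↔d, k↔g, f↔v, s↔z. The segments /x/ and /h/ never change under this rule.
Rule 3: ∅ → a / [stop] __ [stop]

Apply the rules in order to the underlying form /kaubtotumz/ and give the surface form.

kaupatotunz

Rule 1 (nasal place assimilation): /m/ precedes the alveolar consonant /z/, so it assimilates in place to [n]. /kaubtotumz/ → kaubtotunz.
Rule 2 (regressive voicing assimilation): /b/ precedes the voiceless obstruent /t/, so it devoices to [p] by assimilation. /kaubtotunz/ → kauptotunz.
Rule 3 (stop-cluster a-epenthesis): /p/ and /t/ form a stop–stop cluster, so [a] is inserted between them. /kauptotunz/ → kaupatotunz.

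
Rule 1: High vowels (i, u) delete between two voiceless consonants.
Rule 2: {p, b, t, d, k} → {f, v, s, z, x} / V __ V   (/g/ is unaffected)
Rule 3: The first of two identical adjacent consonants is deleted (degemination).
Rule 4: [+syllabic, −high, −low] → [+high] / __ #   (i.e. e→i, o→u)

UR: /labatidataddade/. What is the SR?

lavasizasadazi

Rule 1 (high vowel syncope): no segment meets the environment; /labatidataddade/ is unchanged.
Rule 2 (intervocalic spirantization): /b/ is a stop between vowels /a/ and /a/, so it spirantizes to the fricative [v]. /t/ is a stop between vowels /a/ and /i/, so it spirantizes to the fricative [s]. /d/ is a stop between vowels /i/ and /a/, so it spirantizes to the fricative [z]. /t/ is a stop between vowels /a/ and /a/, so it spirantizes to the fricative [s]. /d/ is a stop between vowels /a/ and /e/, so it spirantizes to the fricative [z]. /labatidataddade/ → lavasizasaddaze.
Rule 3 (degemination): /dd/ is a geminate; the first /d/ deletes. /lavasizasaddaze/ → lavasizasadaze.
Rule 4 (final vowel raising): /e/ is a mid vowel in word-final position, so it raises to [i]. /lavasizasadaze/ → lavasizasadazi.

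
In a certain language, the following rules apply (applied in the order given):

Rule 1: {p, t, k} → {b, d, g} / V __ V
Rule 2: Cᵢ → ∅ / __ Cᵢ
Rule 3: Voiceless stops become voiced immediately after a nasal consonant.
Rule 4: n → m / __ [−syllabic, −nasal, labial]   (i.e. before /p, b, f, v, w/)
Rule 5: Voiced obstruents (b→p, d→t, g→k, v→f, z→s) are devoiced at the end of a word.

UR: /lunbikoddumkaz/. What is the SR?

lumbigodumgas

Rule 1 (intervocalic voicing): /k/ is a voiceless stop between vowels /i/ and /o/, so it voices to [g]. /lunbikoddumkaz/ → lunbigoddumkaz.
Rule 2 (degemination): /dd/ is a geminate; the first /d/ deletes. /lunbigoddumkaz/ → lunbigodumkaz.
Rule 3 (post-nasal voicing): /k/ is a voiceless stop immediately after the nasal /m/, so it voices to [g]. /lunbigodumkaz/ → lunbigodumgaz.
Rule 4 (nasal place assimilation): /n/ precedes the labial consonant /b/, so it assimilates in place to [m]. /lunbigodumgaz/ → lumbigodumgaz.
Rule 5 (final devoicing): /z/ is a voiced obstruent in word-final position, so it devoices to [s]. /lumbigodumgaz/ → lumbigodumgas.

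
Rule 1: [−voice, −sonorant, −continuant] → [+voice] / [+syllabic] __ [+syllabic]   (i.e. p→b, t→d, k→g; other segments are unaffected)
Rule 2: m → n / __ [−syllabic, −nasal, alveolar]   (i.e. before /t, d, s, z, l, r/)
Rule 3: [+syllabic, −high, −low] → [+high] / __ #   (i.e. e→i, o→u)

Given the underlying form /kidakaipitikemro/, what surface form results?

Rule 1 (intervocalic voicing): /k/ is a voiceless stop between vowels /a/ and /a/, so it voices to [g]. /p/ is a voiceless stop between vowels /i/ and /i/, so it voices to [b]. /t/ is a voiceless stop between vowels /i/ and /i/, so it voices to [d]. /k/ is a voiceless stop between vowels /i/ and /e/, so it voices to [g]. /kidakaipitikemro/ → kidagaibidigemro.
Rule 2 (nasal place assimilation): /m/ precedes the alveolar consonant /r/, so it assimilates in place to [n]. /kidagaibidigemro/ → kidagaibidigenro.
Rule 3 (final vowel raising): /o/ is a mid vowel in word-final position, so it raises to [u]. /kidagaibidigenro/ → kidagaibidigenru.

kidagaibidigenru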